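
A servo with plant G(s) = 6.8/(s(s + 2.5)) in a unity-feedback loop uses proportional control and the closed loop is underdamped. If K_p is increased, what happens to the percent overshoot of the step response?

Characteristic equation s² + 2.5s + K_p·6.8 = 0: raising K_p raises ω_n while 2ζω_n = 2.5 is fixed, so ζ falls and overshoot grows.

increase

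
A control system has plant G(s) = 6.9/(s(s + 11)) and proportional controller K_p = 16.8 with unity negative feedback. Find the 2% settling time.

T_s ≈ 0.727 s

Closed-loop characteristic equation: s² + 11s + 115.9 = 0, so ω_n = 10.77 rad/s and ζ = 11/(2·10.77) = 0.5108.
2% settling time T_s ≈ 4/(ζω_n) = 4/5.5 = 0.727 s.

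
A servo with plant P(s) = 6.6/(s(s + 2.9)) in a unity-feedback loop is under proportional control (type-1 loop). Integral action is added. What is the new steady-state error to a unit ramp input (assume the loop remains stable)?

The integrator raises the loop to type 2, so K_v → ∞ and e_ss to a ramp is zero.

0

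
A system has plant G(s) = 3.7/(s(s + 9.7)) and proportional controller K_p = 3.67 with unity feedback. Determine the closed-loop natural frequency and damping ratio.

The closed-loop denominator is s(s+9.7) + 3.67·3.7 = s² + 9.7s + 13.58.
So ω_n² = 13.58 ⇒ ω_n = 3.685 rad/s, and ζ = 9.7/(2ω_n) = 1.32.

ω_n = 3.68 rad/s, ζ = 1.32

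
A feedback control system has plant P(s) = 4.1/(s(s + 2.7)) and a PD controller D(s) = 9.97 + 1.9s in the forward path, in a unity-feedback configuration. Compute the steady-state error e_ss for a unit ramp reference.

The loop has one pole at the origin (type 1). Velocity error constant K_v = lim_{s→0} s·D(s)P(s) = 9.97·4.1/2.7 = 15.14.
Steady-state error to a unit ramp: e_ss = 1/K_v = 0.0661.

0.0661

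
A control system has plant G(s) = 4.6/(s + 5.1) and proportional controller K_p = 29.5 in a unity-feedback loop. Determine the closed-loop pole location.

s = -140.8

Closed-loop transfer function: T(s) = K_p·G(s)/(1 + K_p·G(s)) = 135.7/(s + 5.1 + 135.7) = 135.7/(s + 140.8).
The closed-loop pole is at s = −140.8.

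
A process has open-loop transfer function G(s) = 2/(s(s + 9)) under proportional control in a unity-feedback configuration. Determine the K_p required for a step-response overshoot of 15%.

K_p = 37.9

From %OS = 100·exp(−πζ/√(1−ζ²)) = 15%, ζ = −ln(0.15)/√(π²+ln²(0.15)) = 0.5169.
Characteristic equation s² + 9s + 2K_p = 0 gives ζ = 9/(2√(2K_p)).
Setting ζ = 0.5169: √(2K_p) = 9/(2·0.5169) = 8.705, so K_p = 75.78/2 = 37.9.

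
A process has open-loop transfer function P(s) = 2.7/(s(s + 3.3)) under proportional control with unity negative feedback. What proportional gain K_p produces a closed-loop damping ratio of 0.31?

Closed-loop characteristic equation: s² + 3.3s + K_p·2.7 = 0.
So ω_n = √(2.7K_p) and 2ζω_n = 3.3, giving ζ = 3.3/(2√(2.7K_p)).
Setting ζ = 0.31: √(2.7K_p) = 3.3/(2·0.31) = 5.323, so K_p = 28.33/2.7 = 10.5.

K_p = 10.5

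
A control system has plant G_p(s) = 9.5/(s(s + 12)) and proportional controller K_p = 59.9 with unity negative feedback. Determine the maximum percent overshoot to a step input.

The closed-loop denominator s² + 12s + 569 gives ω_n = √569 = 23.85 and ζ = 12/(2ω_n) = 0.2515.
%OS = 100·exp(−πζ/√(1−ζ²)) = 100·exp(−π·0.2515/√0.9367) = 44.2%.

44.2%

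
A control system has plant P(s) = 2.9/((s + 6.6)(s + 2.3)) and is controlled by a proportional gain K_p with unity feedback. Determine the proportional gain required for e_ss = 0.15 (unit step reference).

Steady-state error for a unit step on this type-0 loop is 1/(1 + K_p·P(0)).
P(0) = 0.191. Require 1/(1 + K_p·0.191) = 0.15, so 1 + 0.191·K_p = 6.667.
K_p = (6.667 − 1)/0.191 = 29.7.

K_p = 29.7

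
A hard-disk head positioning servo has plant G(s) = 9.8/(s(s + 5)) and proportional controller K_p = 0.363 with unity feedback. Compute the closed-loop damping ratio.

1 + K_p·G(s) = 0 gives s² + 5s + 3.557 = 0.
Matching s² + 2ζω_n s + ω_n²: ω_n = √3.557 = 1.886 rad/s and 2ζω_n = 5, so ζ = 5/(2·1.886) = 1.33.

ζ = 1.33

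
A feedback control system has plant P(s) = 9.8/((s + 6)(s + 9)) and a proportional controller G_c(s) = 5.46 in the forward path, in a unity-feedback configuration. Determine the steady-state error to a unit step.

0.502

The loop is type 0. Static position error constant K_pos = G_c(0)·P(0) = 5.46·0.1815 = 0.9909.
Steady-state error to a unit step: e_ss = 1/(1+K_pos) = 1/1.991 = 0.502.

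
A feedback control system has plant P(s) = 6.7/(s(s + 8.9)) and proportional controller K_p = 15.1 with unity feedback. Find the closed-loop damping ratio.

1 + K_p·P(s) = 0 gives s² + 8.9s + 101.2 = 0.
Matching s² + 2ζω_n s + ω_n²: ω_n = √101.2 = 10.06 rad/s and 2ζω_n = 8.9, so ζ = 8.9/(2·10.06) = 0.442.

ζ = 0.442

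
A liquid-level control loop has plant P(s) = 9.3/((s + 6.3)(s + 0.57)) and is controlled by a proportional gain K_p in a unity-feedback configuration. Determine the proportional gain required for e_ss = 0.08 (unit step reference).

K_p = 4.44

For a type-0 loop with proportional control, e_ss = 1/(1 + K_p·P(0)).
P(0) = 2.59. Require 1/(1 + K_p·2.59) = 0.08, so 1 + 2.59·K_p = 12.5.
K_p = (12.5 − 1)/2.59 = 4.44.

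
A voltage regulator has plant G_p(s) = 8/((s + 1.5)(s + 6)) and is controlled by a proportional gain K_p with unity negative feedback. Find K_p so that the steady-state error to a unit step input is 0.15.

K_p = 6.38

The loop is type 0, so e_ss(step) = 1/(1 + K_pos) with K_pos = K_p·G_p(0).
G_p(0) = 0.8889. Require 1/(1 + K_p·0.8889) = 0.15, so 1 + 0.8889·K_p = 6.667.
K_p = (6.667 − 1)/0.8889 = 6.38.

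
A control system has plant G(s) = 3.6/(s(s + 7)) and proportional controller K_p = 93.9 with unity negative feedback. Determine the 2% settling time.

T_s ≈ 1.14 s

Closed-loop characteristic equation: s² + 7s + 338 = 0, so ω_n = 18.39 rad/s and ζ = 7/(2·18.39) = 0.1904.
2% settling time T_s ≈ 4/(ζω_n) = 4/3.5 = 1.14 s.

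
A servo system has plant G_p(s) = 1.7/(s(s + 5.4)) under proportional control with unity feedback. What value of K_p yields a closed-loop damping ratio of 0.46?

Closed-loop characteristic equation: s² + 5.4s + K_p·1.7 = 0.
So ω_n = √(1.7K_p) and 2ζω_n = 5.4, giving ζ = 5.4/(2√(1.7K_p)).
Setting ζ = 0.46: √(1.7K_p) = 5.4/(2·0.46) = 5.87, so K_p = 34.45/1.7 = 20.3.

K_p = 20.3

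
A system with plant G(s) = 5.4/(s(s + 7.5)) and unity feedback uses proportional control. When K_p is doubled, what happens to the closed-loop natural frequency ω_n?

ω_n = √(5.4·K_p), which grows with K_p.

increase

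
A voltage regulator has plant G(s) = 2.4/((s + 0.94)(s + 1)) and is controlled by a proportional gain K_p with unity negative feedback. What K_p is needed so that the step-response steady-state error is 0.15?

K_p = 2.22

Steady-state error for a unit step on this type-0 loop is 1/(1 + K_p·G(0)).
G(0) = 2.553. Require 1/(1 + K_p·2.553) = 0.15, so 1 + 2.553·K_p = 6.667.
K_p = (6.667 − 1)/2.553 = 2.22.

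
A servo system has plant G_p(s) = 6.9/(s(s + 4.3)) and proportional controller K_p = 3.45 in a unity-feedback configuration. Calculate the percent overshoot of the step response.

From 1 + K_pG_p(s) = 0: s² + 4.3s + 23.81 = 0 ⇒ ω_n = 4.879, ζ = 0.4407.
%OS = 100·exp(−πζ/√(1−ζ²)) = 100·exp(−π·0.4407/√0.8058) = 21.4%.

21.4%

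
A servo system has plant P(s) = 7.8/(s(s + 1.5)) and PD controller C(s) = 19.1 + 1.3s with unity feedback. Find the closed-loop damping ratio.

Forward path: (19.1 + 1.3s)·7.8/(s(s+1.5)). The closed-loop characteristic equation is s² + (1.5 + 7.8·1.3)s + 7.8·19.1 = 0.
That is s² + 11.64s + 149 = 0, so ω_n = 12.21 rad/s and ζ = 11.64/(2·12.21) = 0.4768.

ζ = 0.477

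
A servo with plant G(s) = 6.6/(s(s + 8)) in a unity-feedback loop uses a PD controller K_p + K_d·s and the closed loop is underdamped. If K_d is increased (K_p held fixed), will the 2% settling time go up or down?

Characteristic equation s² + (8 + 6.6K_d)s + 6.6K_p = 0: raising K_d increases ζω_n = (8+6.6K_d)/2 while the loop stays underdamped, so T_s ≈ 4/(ζω_n) decreases.

decrease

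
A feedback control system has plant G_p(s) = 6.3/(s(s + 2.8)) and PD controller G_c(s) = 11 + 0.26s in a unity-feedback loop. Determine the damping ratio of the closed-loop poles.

Forward path: (11 + 0.26s)·6.3/(s(s+2.8)). The closed-loop characteristic equation is s² + (2.8 + 6.3·0.26)s + 6.3·11 = 0.
That is s² + 4.438s + 69.3 = 0, so ω_n = 8.325 rad/s and ζ = 4.438/(2·8.325) = 0.2666.

ζ = 0.267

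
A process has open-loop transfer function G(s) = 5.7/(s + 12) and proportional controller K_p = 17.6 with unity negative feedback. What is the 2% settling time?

Closed-loop transfer function: T(s) = K_p·G(s)/(1 + K_p·G(s)) = 100.3/(s + 12 + 100.3) = 100.3/(s + 112.3).
Time constant τ = 1/112.3 = 0.008903 s, so the 2% settling time is about 4τ = 0.0356 s.

T_s ≈ 0.0356 s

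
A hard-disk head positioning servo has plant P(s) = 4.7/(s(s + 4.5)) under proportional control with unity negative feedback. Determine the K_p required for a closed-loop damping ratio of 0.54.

Closed-loop characteristic equation: s² + 4.5s + K_p·4.7 = 0.
So ω_n = √(4.7K_p) and 2ζω_n = 4.5, giving ζ = 4.5/(2√(4.7K_p)).
Setting ζ = 0.54: √(4.7K_p) = 4.5/(2·0.54) = 4.167, so K_p = 17.36/4.7 = 3.69.

K_p = 3.69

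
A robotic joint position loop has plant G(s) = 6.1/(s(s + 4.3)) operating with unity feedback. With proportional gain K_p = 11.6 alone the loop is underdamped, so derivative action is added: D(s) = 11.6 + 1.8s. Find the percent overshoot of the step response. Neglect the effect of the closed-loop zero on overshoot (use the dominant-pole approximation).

Forward path: (11.6 + 1.8s)·6.1/(s(s+4.3)). The closed-loop characteristic equation is s² + (4.3 + 6.1·1.8)s + 6.1·11.6 = 0.
That is s² + 15.28s + 70.76 = 0, so ω_n = 8.412 rad/s and ζ = 15.28/(2·8.412) = 0.9082.
%OS = 100·exp(−πζ/√(1−ζ²)) = 0.109%.

0.109%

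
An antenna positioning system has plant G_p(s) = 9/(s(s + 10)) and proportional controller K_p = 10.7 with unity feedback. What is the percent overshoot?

The closed-loop denominator s² + 10s + 96.3 gives ω_n = √96.3 = 9.813 and ζ = 10/(2ω_n) = 0.5095.
%OS = 100·exp(−πζ/√(1−ζ²)) = 100·exp(−π·0.5095/√0.7404) = 15.6%.

15.6%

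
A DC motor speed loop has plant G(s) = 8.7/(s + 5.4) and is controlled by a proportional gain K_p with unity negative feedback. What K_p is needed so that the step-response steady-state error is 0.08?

For a type-0 loop with proportional control, e_ss = 1/(1 + K_p·G(0)).
G(0) = 1.611. Require 1/(1 + K_p·1.611) = 0.08, so 1 + 1.611·K_p = 12.5.
K_p = (12.5 − 1)/1.611 = 7.14.

K_p = 7.14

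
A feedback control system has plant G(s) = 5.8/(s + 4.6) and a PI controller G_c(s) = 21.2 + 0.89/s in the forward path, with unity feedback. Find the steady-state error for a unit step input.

0

The open loop G_c(s)G(s) has a pole at the origin (type 1), so the static position error constant is infinite and e_ss = 1/(1+∞) = 0.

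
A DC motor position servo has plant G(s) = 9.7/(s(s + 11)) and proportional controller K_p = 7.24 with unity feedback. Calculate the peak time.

T_p = 0.497 s

From 1 + K_pG(s) = 0: s² + 11s + 70.23 = 0 ⇒ ω_n = 8.38, ζ = 0.6563.
Damped frequency ω_d = ω_n√(1−ζ²) = 6.323 rad/s, so peak time T_p = π/ω_d = 0.497 s.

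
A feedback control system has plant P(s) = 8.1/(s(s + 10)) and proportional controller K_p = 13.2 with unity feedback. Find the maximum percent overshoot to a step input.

17.6%

From 1 + K_pP(s) = 0: s² + 10s + 106.9 = 0 ⇒ ω_n = 10.34, ζ = 0.4835.
%OS = 100·exp(−πζ/√(1−ζ²)) = 100·exp(−π·0.4835/√0.7662) = 17.6%.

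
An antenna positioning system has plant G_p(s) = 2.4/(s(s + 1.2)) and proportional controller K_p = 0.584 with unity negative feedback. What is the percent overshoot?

15.8%

The closed-loop denominator s² + 1.2s + 1.402 gives ω_n = √1.402 = 1.184 and ζ = 1.2/(2ω_n) = 0.5068.
%OS = 100·exp(−πζ/√(1−ζ²)) = 100·exp(−π·0.5068/√0.7432) = 15.8%.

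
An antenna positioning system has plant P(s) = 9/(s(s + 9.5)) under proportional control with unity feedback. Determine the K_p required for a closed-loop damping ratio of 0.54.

K_p = 8.6

Closed-loop characteristic equation: s² + 9.5s + K_p·9 = 0.
So ω_n = √(9K_p) and 2ζω_n = 9.5, giving ζ = 9.5/(2√(9K_p)).
Setting ζ = 0.54: √(9K_p) = 9.5/(2·0.54) = 8.796, so K_p = 77.37/9 = 8.6.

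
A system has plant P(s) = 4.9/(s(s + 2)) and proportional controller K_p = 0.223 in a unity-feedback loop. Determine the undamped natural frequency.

ω_n = 1.05 rad/s

With unity feedback the closed-loop characteristic equation is s² + 2s + 0.223·4.9 = s² + 2s + 1.093 = 0.
Matching s² + 2ζω_n s + ω_n²: ω_n = √1.093 = 1.045 rad/s and 2ζω_n = 2, so ζ = 2/(2·1.045) = 0.957.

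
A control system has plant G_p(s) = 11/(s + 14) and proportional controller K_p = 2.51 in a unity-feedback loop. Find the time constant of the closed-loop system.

Closed-loop transfer function: T(s) = K_p·G_p(s)/(1 + K_p·G_p(s)) = 27.61/(s + 14 + 27.61) = 27.61/(s + 41.61).
Time constant τ = 1/41.61 = 0.024 s.

τ = 0.024 s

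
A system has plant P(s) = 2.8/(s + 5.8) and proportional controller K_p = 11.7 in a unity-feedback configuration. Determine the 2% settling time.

Closed-loop transfer function: T(s) = K_p·P(s)/(1 + K_p·P(s)) = 32.76/(s + 5.8 + 32.76) = 32.76/(s + 38.56).
Time constant τ = 1/38.56 = 0.02593 s, so the 2% settling time is about 4τ = 0.104 s.

T_s ≈ 0.104 s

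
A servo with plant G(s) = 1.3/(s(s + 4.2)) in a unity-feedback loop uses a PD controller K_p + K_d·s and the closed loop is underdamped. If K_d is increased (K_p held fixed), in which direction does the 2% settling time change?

Characteristic equation s² + (4.2 + 1.3K_d)s + 1.3K_p = 0: raising K_d increases ζω_n = (4.2+1.3K_d)/2 while the loop stays underdamped, so T_s ≈ 4/(ζω_n) decreases.

decrease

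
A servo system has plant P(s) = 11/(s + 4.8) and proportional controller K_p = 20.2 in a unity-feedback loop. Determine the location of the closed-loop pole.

s = -227

Closed-loop transfer function: T(s) = K_p·P(s)/(1 + K_p·P(s)) = 222.2/(s + 4.8 + 222.2) = 222.2/(s + 227).
The closed-loop pole is at s = −227.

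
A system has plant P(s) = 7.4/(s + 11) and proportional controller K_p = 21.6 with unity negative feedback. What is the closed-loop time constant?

τ = 0.00585 s

Closed-loop transfer function: T(s) = K_p·P(s)/(1 + K_p·P(s)) = 159.8/(s + 11 + 159.8) = 159.8/(s + 170.8).
Time constant τ = 1/170.8 = 0.00585 s.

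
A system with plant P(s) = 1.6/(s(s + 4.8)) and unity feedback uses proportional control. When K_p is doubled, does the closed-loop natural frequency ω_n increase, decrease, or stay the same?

increase

ω_n = √(1.6·K_p), which grows with K_p.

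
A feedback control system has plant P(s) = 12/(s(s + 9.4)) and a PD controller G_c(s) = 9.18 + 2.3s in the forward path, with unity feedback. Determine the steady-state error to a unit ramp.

The loop has one pole at the origin (type 1). Velocity error constant K_v = lim_{s→0} s·G_c(s)P(s) = 9.18·12/9.4 = 11.72.
Steady-state error to a unit ramp: e_ss = 1/K_v = 0.0853.

0.0853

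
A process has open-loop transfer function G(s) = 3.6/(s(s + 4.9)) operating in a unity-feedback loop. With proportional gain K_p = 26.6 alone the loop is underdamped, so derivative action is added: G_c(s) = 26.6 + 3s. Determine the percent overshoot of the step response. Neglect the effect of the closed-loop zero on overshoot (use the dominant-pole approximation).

Forward path: (26.6 + 3s)·3.6/(s(s+4.9)). The closed-loop characteristic equation is s² + (4.9 + 3.6·3)s + 3.6·26.6 = 0.
That is s² + 15.7s + 95.76 = 0, so ω_n = 9.786 rad/s and ζ = 15.7/(2·9.786) = 0.8022.
%OS = 100·exp(−πζ/√(1−ζ²)) = 1.47%.

1.47%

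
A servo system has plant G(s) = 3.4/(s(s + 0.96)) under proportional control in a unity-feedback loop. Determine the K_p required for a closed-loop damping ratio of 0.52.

K_p = 0.251

Closed-loop characteristic equation: s² + 0.96s + K_p·3.4 = 0.
So ω_n = √(3.4K_p) and 2ζω_n = 0.96, giving ζ = 0.96/(2√(3.4K_p)).
Setting ζ = 0.52: √(3.4K_p) = 0.96/(2·0.52) = 0.9231, so K_p = 0.8521/3.4 = 0.251.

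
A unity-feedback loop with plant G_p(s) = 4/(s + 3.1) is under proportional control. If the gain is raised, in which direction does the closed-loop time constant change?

decrease

The closed-loop bandwidth 3.1+K_p·4 grows with K_p, so τ shrinks.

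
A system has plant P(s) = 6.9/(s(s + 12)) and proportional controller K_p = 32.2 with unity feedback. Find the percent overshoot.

25.1%

From 1 + K_pP(s) = 0: s² + 12s + 222.2 = 0 ⇒ ω_n = 14.91, ζ = 0.4025.
%OS = 100·exp(−πζ/√(1−ζ²)) = 100·exp(−π·0.4025/√0.838) = 25.1%.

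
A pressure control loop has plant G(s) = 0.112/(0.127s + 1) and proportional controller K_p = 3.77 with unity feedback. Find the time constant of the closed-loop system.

Closed loop: T(s) = K_p·G/(1+K_p·G) = 0.4222/(0.127s + 1 + 0.4222), with pole at s = −(1 + 0.4222)/0.127 = −11.2.
Closed-loop time constant τ = 1/11.2 = 0.0893 s.

τ = 0.0893 s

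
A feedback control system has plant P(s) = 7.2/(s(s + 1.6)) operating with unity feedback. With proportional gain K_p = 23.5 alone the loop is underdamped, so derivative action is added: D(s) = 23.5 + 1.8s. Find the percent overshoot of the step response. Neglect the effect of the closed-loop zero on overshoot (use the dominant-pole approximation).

Forward path: (23.5 + 1.8s)·7.2/(s(s+1.6)). The closed-loop characteristic equation is s² + (1.6 + 7.2·1.8)s + 7.2·23.5 = 0.
That is s² + 14.56s + 169.2 = 0, so ω_n = 13.01 rad/s and ζ = 14.56/(2·13.01) = 0.5597.
%OS = 100·exp(−πζ/√(1−ζ²)) = 12%.

12%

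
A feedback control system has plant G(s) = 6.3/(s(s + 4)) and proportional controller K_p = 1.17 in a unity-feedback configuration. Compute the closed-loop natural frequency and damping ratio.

1 + K_p·G(s) = 0 gives s² + 4s + 7.371 = 0.
So ω_n² = 7.371 ⇒ ω_n = 2.715 rad/s, and ζ = 4/(2ω_n) = 0.737.

ω_n = 2.71 rad/s, ζ = 0.737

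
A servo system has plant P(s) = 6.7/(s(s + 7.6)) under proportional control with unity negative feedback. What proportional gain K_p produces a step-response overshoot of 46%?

From %OS = 100·exp(−πζ/√(1−ζ²)) = 46%, ζ = −ln(0.46)/√(π²+ln²(0.46)) = 0.24.
Characteristic equation s² + 7.6s + 6.7K_p = 0 gives ζ = 7.6/(2√(6.7K_p)).
Setting ζ = 0.24: √(6.7K_p) = 7.6/(2·0.24) = 15.84, so K_p = 250.8/6.7 = 37.4.

K_p = 37.4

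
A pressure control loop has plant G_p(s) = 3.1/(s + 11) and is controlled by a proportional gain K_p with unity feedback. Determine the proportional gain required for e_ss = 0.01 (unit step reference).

K_p = 351

For a type-0 loop with proportional control, e_ss = 1/(1 + K_p·G_p(0)).
G_p(0) = 0.2818. Require 1/(1 + K_p·0.2818) = 0.01, so 1 + 0.2818·K_p = 100.
K_p = (100 − 1)/0.2818 = 351.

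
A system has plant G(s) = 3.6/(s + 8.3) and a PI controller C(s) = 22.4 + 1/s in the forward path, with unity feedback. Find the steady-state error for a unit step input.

The open loop C(s)G(s) has a pole at the origin (type 1), so the static position error constant is infinite and e_ss = 1/(1+∞) = 0.

0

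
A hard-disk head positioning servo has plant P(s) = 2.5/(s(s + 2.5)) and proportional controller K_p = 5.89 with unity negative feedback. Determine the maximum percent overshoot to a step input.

The closed-loop denominator s² + 2.5s + 14.72 gives ω_n = √14.72 = 3.837 and ζ = 2.5/(2ω_n) = 0.3257.
%OS = 100·exp(−πζ/√(1−ζ²)) = 100·exp(−π·0.3257/√0.8939) = 33.9%.

33.9%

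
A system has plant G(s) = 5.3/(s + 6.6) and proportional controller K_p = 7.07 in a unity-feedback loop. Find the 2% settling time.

T_s ≈ 0.0908 s

Closed-loop transfer function: T(s) = K_p·G(s)/(1 + K_p·G(s)) = 37.47/(s + 6.6 + 37.47) = 37.47/(s + 44.07).
Time constant τ = 1/44.07 = 0.02269 s, so the 2% settling time is about 4τ = 0.0908 s.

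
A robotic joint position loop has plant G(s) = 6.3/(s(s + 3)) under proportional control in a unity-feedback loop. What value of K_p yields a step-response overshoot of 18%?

From %OS = 100·exp(−πζ/√(1−ζ²)) = 18%, ζ = −ln(0.18)/√(π²+ln²(0.18)) = 0.4791.
Characteristic equation s² + 3s + 6.3K_p = 0 gives ζ = 3/(2√(6.3K_p)).
Setting ζ = 0.4791: √(6.3K_p) = 3/(2·0.4791) = 3.131, so K_p = 9.802/6.3 = 1.56.

K_p = 1.56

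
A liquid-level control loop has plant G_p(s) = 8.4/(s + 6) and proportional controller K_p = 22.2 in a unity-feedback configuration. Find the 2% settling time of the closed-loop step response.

Closed-loop transfer function: T(s) = K_p·G_p(s)/(1 + K_p·G_p(s)) = 186.5/(s + 6 + 186.5) = 186.5/(s + 192.5).
Time constant τ = 1/192.5 = 0.005195 s, so the 2% settling time is about 4τ = 0.0208 s.

T_s ≈ 0.0208 s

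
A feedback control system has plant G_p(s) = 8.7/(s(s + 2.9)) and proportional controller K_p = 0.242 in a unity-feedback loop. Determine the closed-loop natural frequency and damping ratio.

1 + K_p·G_p(s) = 0 gives s² + 2.9s + 2.105 = 0.
Matching s² + 2ζω_n s + ω_n²: ω_n = √2.105 = 1.451 rad/s and 2ζω_n = 2.9, so ζ = 2.9/(2·1.451) = 0.999.

ω_n = 1.45 rad/s, ζ = 0.999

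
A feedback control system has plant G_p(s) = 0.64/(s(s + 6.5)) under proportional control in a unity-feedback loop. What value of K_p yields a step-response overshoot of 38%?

K_p = 190

From %OS = 100·exp(−πζ/√(1−ζ²)) = 38%, ζ = −ln(0.38)/√(π²+ln²(0.38)) = 0.2943.
Characteristic equation s² + 6.5s + 0.64K_p = 0 gives ζ = 6.5/(2√(0.64K_p)).
Setting ζ = 0.2943: √(0.64K_p) = 6.5/(2·0.2943) = 11.04, so K_p = 121.9/0.64 = 190.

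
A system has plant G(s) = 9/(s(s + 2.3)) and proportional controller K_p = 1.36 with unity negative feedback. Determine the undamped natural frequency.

1 + K_p·G(s) = 0 gives s² + 2.3s + 12.24 = 0.
Matching s² + 2ζω_n s + ω_n²: ω_n = √12.24 = 3.499 rad/s and 2ζω_n = 2.3, so ζ = 2.3/(2·3.499) = 0.329.

ω_n = 3.5 rad/s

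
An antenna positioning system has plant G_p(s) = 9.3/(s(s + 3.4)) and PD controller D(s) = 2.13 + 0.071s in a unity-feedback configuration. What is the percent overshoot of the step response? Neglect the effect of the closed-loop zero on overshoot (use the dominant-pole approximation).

20%

Forward path: (2.13 + 0.071s)·9.3/(s(s+3.4)). The closed-loop characteristic equation is s² + (3.4 + 9.3·0.071)s + 9.3·2.13 = 0.
That is s² + 4.06s + 19.81 = 0, so ω_n = 4.451 rad/s and ζ = 4.06/(2·4.451) = 0.4561.
%OS = 100·exp(−πζ/√(1−ζ²)) = 20%.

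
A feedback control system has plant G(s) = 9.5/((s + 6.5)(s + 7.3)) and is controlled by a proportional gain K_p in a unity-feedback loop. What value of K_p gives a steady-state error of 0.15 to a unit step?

For a type-0 loop with proportional control, e_ss = 1/(1 + K_p·G(0)).
G(0) = 0.2002. Require 1/(1 + K_p·0.2002) = 0.15, so 1 + 0.2002·K_p = 6.667.
K_p = (6.667 − 1)/0.2002 = 28.3.

K_p = 28.3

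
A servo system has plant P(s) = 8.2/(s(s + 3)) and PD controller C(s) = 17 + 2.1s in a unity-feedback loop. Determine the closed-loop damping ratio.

ζ = 0.856

Forward path: (17 + 2.1s)·8.2/(s(s+3)). The closed-loop characteristic equation is s² + (3 + 8.2·2.1)s + 8.2·17 = 0.
That is s² + 20.22s + 139.4 = 0, so ω_n = 11.81 rad/s and ζ = 20.22/(2·11.81) = 0.8563.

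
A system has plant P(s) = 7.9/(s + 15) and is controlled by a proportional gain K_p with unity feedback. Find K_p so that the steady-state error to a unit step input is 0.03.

The loop is type 0, so e_ss(step) = 1/(1 + K_pos) with K_pos = K_p·P(0).
P(0) = 0.5267. Require 1/(1 + K_p·0.5267) = 0.03, so 1 + 0.5267·K_p = 33.33.
K_p = (33.33 − 1)/0.5267 = 61.4.

K_p = 61.4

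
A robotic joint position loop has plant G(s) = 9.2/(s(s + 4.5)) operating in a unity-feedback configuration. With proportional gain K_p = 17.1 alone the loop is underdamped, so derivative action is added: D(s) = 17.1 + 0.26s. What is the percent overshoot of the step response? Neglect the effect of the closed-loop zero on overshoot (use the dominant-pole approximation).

40.8%

Forward path: (17.1 + 0.26s)·9.2/(s(s+4.5)). The closed-loop characteristic equation is s² + (4.5 + 9.2·0.26)s + 9.2·17.1 = 0.
That is s² + 6.892s + 157.3 = 0, so ω_n = 12.54 rad/s and ζ = 6.892/(2·12.54) = 0.2747.
%OS = 100·exp(−πζ/√(1−ζ²)) = 40.8%.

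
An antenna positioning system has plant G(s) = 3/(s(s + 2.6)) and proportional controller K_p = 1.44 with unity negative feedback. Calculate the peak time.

Closed-loop characteristic equation: s² + 2.6s + 4.32 = 0, so ω_n = 2.078 rad/s and ζ = 2.6/(2·2.078) = 0.6255.
Damped frequency ω_d = ω_n√(1−ζ²) = 1.622 rad/s, so peak time T_p = π/ω_d = 1.94 s.

T_p = 1.94 s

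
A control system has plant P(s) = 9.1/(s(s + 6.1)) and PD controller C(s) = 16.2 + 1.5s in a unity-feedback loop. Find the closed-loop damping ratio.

ζ = 0.813

Forward path: (16.2 + 1.5s)·9.1/(s(s+6.1)). The closed-loop characteristic equation is s² + (6.1 + 9.1·1.5)s + 9.1·16.2 = 0.
That is s² + 19.75s + 147.4 = 0, so ω_n = 12.14 rad/s and ζ = 19.75/(2·12.14) = 0.8133.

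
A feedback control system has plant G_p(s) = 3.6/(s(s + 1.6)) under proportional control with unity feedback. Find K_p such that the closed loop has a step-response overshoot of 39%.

From %OS = 100·exp(−πζ/√(1−ζ²)) = 39%, ζ = −ln(0.39)/√(π²+ln²(0.39)) = 0.2871.
Characteristic equation s² + 1.6s + 3.6K_p = 0 gives ζ = 1.6/(2√(3.6K_p)).
Setting ζ = 0.2871: √(3.6K_p) = 1.6/(2·0.2871) = 2.786, so K_p = 7.764/3.6 = 2.16.

K_p = 2.16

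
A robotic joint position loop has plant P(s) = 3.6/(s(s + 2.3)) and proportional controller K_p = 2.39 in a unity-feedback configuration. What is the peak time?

T_p = 1.16 s

Closed-loop characteristic equation: s² + 2.3s + 8.604 = 0, so ω_n = 2.933 rad/s and ζ = 2.3/(2·2.933) = 0.3921.
Damped frequency ω_d = ω_n√(1−ζ²) = 2.698 rad/s, so peak time T_p = π/ω_d = 1.16 s.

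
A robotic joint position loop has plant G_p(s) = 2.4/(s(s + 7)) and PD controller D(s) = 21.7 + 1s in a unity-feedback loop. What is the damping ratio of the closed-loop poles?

Forward path: (21.7 + 1s)·2.4/(s(s+7)). The closed-loop characteristic equation is s² + (7 + 2.4·1)s + 2.4·21.7 = 0.
That is s² + 9.4s + 52.08 = 0, so ω_n = 7.217 rad/s and ζ = 9.4/(2·7.217) = 0.6513.

ζ = 0.651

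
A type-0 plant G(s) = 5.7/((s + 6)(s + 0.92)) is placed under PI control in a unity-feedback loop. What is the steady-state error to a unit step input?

0

The PI controller's integrator makes the forward path type 1, so e_ss to a step is zero.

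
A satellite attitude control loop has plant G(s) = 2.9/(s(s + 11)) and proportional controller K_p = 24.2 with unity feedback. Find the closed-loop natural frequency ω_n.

ω_n = 8.38 rad/s

The closed-loop denominator is s(s+11) + 24.2·2.9 = s² + 11s + 70.18.
Matching s² + 2ζω_n s + ω_n²: ω_n = √70.18 = 8.377 rad/s and 2ζω_n = 11, so ζ = 11/(2·8.377) = 0.657.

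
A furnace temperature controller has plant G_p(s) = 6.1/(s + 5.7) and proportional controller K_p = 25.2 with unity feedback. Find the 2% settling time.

Closed-loop transfer function: T(s) = K_p·G_p(s)/(1 + K_p·G_p(s)) = 153.7/(s + 5.7 + 153.7) = 153.7/(s + 159.4).
Time constant τ = 1/159.4 = 0.006273 s, so the 2% settling time is about 4τ = 0.0251 s.

T_s ≈ 0.0251 s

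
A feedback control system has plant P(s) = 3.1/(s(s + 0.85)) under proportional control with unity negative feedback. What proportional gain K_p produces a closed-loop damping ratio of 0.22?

K_p = 1.2

Closed-loop characteristic equation: s² + 0.85s + K_p·3.1 = 0.
So ω_n = √(3.1K_p) and 2ζω_n = 0.85, giving ζ = 0.85/(2√(3.1K_p)).
Setting ζ = 0.22: √(3.1K_p) = 0.85/(2·0.22) = 1.932, so K_p = 3.732/3.1 = 1.2.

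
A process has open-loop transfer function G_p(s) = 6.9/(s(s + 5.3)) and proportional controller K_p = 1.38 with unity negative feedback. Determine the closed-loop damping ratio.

ζ = 0.859

With unity feedback the closed-loop characteristic equation is s² + 5.3s + 1.38·6.9 = s² + 5.3s + 9.522 = 0.
So ω_n² = 9.522 ⇒ ω_n = 3.086 rad/s, and ζ = 5.3/(2ω_n) = 0.859.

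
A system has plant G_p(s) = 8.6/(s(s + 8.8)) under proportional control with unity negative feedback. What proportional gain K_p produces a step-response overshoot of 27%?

From %OS = 100·exp(−πζ/√(1−ζ²)) = 27%, ζ = −ln(0.27)/√(π²+ln²(0.27)) = 0.3847.
Characteristic equation s² + 8.8s + 8.6K_p = 0 gives ζ = 8.8/(2√(8.6K_p)).
Setting ζ = 0.3847: √(8.6K_p) = 8.8/(2·0.3847) = 11.44, so K_p = 130.8/8.6 = 15.2.

K_p = 15.2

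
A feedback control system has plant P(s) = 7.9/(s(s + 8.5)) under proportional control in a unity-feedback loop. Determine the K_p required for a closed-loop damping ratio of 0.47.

Closed-loop characteristic equation: s² + 8.5s + K_p·7.9 = 0.
So ω_n = √(7.9K_p) and 2ζω_n = 8.5, giving ζ = 8.5/(2√(7.9K_p)).
Setting ζ = 0.47: √(7.9K_p) = 8.5/(2·0.47) = 9.043, so K_p = 81.77/7.9 = 10.4.

K_p = 10.4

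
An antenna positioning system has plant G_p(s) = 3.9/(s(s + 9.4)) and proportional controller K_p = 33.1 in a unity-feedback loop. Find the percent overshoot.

Closed-loop characteristic equation: s² + 9.4s + 129.1 = 0, so ω_n = 11.36 rad/s and ζ = 9.4/(2·11.36) = 0.4137.
%OS = 100·exp(−πζ/√(1−ζ²)) = 100·exp(−π·0.4137/√0.8289) = 24%.

24%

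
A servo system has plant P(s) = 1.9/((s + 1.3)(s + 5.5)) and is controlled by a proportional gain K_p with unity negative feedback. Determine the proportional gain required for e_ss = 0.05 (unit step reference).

K_p = 71.5

For a type-0 loop with proportional control, e_ss = 1/(1 + K_p·P(0)).
P(0) = 0.2657. Require 1/(1 + K_p·0.2657) = 0.05, so 1 + 0.2657·K_p = 20.
K_p = (20 − 1)/0.2657 = 71.5.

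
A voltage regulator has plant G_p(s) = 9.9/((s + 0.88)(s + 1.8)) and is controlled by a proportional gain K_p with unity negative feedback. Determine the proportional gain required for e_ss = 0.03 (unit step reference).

For a type-0 loop with proportional control, e_ss = 1/(1 + K_p·G_p(0)).
G_p(0) = 6.25. Require 1/(1 + K_p·6.25) = 0.03, so 1 + 6.25·K_p = 33.33.
K_p = (33.33 − 1)/6.25 = 5.17.

K_p = 5.17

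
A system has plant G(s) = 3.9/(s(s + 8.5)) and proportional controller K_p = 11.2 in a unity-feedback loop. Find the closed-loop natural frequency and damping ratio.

1 + K_p·G(s) = 0 gives s² + 8.5s + 43.68 = 0.
Matching s² + 2ζω_n s + ω_n²: ω_n = √43.68 = 6.609 rad/s and 2ζω_n = 8.5, so ζ = 8.5/(2·6.609) = 0.643.

ω_n = 6.61 rad/s, ζ = 0.643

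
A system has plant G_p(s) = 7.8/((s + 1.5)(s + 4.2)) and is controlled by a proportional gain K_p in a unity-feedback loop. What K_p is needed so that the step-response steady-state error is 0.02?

For a type-0 loop with proportional control, e_ss = 1/(1 + K_p·G_p(0)).
G_p(0) = 1.238. Require 1/(1 + K_p·1.238) = 0.02, so 1 + 1.238·K_p = 50.
K_p = (50 − 1)/1.238 = 39.6.

K_p = 39.6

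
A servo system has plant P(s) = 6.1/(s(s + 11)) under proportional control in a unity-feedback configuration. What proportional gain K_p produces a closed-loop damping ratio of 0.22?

K_p = 102

Closed-loop characteristic equation: s² + 11s + K_p·6.1 = 0.
So ω_n = √(6.1K_p) and 2ζω_n = 11, giving ζ = 11/(2√(6.1K_p)).
Setting ζ = 0.22: √(6.1K_p) = 11/(2·0.22) = 25, so K_p = 625/6.1 = 102.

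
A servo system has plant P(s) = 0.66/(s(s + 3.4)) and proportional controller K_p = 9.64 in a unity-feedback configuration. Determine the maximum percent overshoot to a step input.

5.69%

The closed-loop denominator s² + 3.4s + 6.362 gives ω_n = √6.362 = 2.522 and ζ = 3.4/(2ω_n) = 0.674.
%OS = 100·exp(−πζ/√(1−ζ²)) = 100·exp(−π·0.674/√0.5458) = 5.69%.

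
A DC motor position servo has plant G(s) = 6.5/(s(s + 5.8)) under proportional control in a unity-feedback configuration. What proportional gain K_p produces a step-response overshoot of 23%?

K_p = 7.21

From %OS = 100·exp(−πζ/√(1−ζ²)) = 23%, ζ = −ln(0.23)/√(π²+ln²(0.23)) = 0.4237.
Characteristic equation s² + 5.8s + 6.5K_p = 0 gives ζ = 5.8/(2√(6.5K_p)).
Setting ζ = 0.4237: √(6.5K_p) = 5.8/(2·0.4237) = 6.844, so K_p = 46.84/6.5 = 7.21.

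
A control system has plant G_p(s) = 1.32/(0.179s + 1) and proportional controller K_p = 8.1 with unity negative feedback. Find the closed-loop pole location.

s = -65.32

Closed loop: T(s) = K_p·G_p/(1+K_p·G_p) = 10.69/(0.179s + 1 + 10.69), with pole at s = −(1 + 10.69)/0.179 = −65.32.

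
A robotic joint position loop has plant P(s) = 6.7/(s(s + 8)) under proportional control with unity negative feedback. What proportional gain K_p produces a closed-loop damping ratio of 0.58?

K_p = 7.1

Closed-loop characteristic equation: s² + 8s + K_p·6.7 = 0.
So ω_n = √(6.7K_p) and 2ζω_n = 8, giving ζ = 8/(2√(6.7K_p)).
Setting ζ = 0.58: √(6.7K_p) = 8/(2·0.58) = 6.897, so K_p = 47.56/6.7 = 7.1.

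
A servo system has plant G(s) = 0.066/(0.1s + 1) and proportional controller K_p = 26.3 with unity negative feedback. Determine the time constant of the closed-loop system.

τ = 0.0366 s

Closed loop: T(s) = K_p·G/(1+K_p·G) = 1.736/(0.1s + 1 + 1.736), with pole at s = −(1 + 1.736)/0.1 = −27.36.
Closed-loop time constant τ = 1/27.36 = 0.0366 s.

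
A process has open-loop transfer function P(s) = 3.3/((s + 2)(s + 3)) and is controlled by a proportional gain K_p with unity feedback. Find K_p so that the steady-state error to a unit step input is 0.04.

For a type-0 loop with proportional control, e_ss = 1/(1 + K_p·P(0)).
P(0) = 0.55. Require 1/(1 + K_p·0.55) = 0.04, so 1 + 0.55·K_p = 25.
K_p = (25 − 1)/0.55 = 43.6.

K_p = 43.6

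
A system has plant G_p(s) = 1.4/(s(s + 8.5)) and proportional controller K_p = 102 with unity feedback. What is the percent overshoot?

Closed-loop characteristic equation: s² + 8.5s + 142.8 = 0, so ω_n = 11.95 rad/s and ζ = 8.5/(2·11.95) = 0.3557.
%OS = 100·exp(−πζ/√(1−ζ²)) = 100·exp(−π·0.3557/√0.8735) = 30.3%.

30.3%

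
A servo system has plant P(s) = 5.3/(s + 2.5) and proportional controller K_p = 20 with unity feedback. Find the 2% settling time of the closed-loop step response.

T_s ≈ 0.0369 s

Closed-loop transfer function: T(s) = K_p·P(s)/(1 + K_p·P(s)) = 106/(s + 2.5 + 106) = 106/(s + 108.5).
Time constant τ = 1/108.5 = 0.009217 s, so the 2% settling time is about 4τ = 0.0369 s.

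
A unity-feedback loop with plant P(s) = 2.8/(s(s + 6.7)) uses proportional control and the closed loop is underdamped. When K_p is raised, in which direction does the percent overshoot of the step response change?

ζ = 6.7/(2√(2.8K_p)) decreases as K_p grows; lower damping means more overshoot.

increase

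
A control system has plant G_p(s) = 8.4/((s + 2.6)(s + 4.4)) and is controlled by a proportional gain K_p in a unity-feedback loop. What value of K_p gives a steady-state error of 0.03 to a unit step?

K_p = 44

For a type-0 loop with proportional control, e_ss = 1/(1 + K_p·G_p(0)).
G_p(0) = 0.7343. Require 1/(1 + K_p·0.7343) = 0.03, so 1 + 0.7343·K_p = 33.33.
K_p = (33.33 − 1)/0.7343 = 44.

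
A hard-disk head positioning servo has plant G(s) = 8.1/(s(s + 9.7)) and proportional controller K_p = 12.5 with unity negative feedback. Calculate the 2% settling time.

From 1 + K_pG(s) = 0: s² + 9.7s + 101.2 = 0 ⇒ ω_n = 10.06, ζ = 0.482.
2% settling time T_s ≈ 4/(ζω_n) = 4/4.85 = 0.825 s.

T_s ≈ 0.825 s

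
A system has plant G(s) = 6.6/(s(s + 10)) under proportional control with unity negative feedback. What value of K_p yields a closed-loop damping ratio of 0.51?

K_p = 14.6

Closed-loop characteristic equation: s² + 10s + K_p·6.6 = 0.
So ω_n = √(6.6K_p) and 2ζω_n = 10, giving ζ = 10/(2√(6.6K_p)).
Setting ζ = 0.51: √(6.6K_p) = 10/(2·0.51) = 9.804, so K_p = 96.12/6.6 = 14.6.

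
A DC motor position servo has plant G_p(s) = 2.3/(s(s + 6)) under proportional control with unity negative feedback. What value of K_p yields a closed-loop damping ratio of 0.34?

Closed-loop characteristic equation: s² + 6s + K_p·2.3 = 0.
So ω_n = √(2.3K_p) and 2ζω_n = 6, giving ζ = 6/(2√(2.3K_p)).
Setting ζ = 0.34: √(2.3K_p) = 6/(2·0.34) = 8.824, so K_p = 77.85/2.3 = 33.8.

K_p = 33.8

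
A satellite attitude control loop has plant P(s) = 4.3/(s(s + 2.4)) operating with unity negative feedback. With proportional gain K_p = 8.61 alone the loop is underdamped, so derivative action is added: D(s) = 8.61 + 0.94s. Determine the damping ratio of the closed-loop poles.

ζ = 0.529

Forward path: (8.61 + 0.94s)·4.3/(s(s+2.4)). The closed-loop characteristic equation is s² + (2.4 + 4.3·0.94)s + 4.3·8.61 = 0.
That is s² + 6.442s + 37.02 = 0, so ω_n = 6.085 rad/s and ζ = 6.442/(2·6.085) = 0.5294.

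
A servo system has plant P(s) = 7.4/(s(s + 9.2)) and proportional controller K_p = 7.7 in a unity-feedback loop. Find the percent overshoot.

Closed-loop characteristic equation: s² + 9.2s + 56.98 = 0, so ω_n = 7.549 rad/s and ζ = 9.2/(2·7.549) = 0.6094.
%OS = 100·exp(−πζ/√(1−ζ²)) = 100·exp(−π·0.6094/√0.6286) = 8.94%.

8.94%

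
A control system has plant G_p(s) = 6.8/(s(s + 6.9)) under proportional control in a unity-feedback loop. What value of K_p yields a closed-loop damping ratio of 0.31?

K_p = 18.2

Closed-loop characteristic equation: s² + 6.9s + K_p·6.8 = 0.
So ω_n = √(6.8K_p) and 2ζω_n = 6.9, giving ζ = 6.9/(2√(6.8K_p)).
Setting ζ = 0.31: √(6.8K_p) = 6.9/(2·0.31) = 11.13, so K_p = 123.9/6.8 = 18.2.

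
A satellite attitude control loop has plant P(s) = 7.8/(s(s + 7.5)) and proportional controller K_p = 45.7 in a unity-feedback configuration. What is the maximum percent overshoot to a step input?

From 1 + K_pP(s) = 0: s² + 7.5s + 356.5 = 0 ⇒ ω_n = 18.88, ζ = 0.1986.
%OS = 100·exp(−πζ/√(1−ζ²)) = 100·exp(−π·0.1986/√0.9605) = 52.9%.

52.9%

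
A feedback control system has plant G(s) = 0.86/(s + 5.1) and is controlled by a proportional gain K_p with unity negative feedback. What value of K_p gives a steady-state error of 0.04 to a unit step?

K_p = 142

Steady-state error for a unit step on this type-0 loop is 1/(1 + K_p·G(0)).
G(0) = 0.1686. Require 1/(1 + K_p·0.1686) = 0.04, so 1 + 0.1686·K_p = 25.
K_p = (25 − 1)/0.1686 = 142.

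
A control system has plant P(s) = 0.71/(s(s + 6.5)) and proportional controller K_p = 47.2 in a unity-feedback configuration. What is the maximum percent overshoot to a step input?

Closed-loop characteristic equation: s² + 6.5s + 33.51 = 0, so ω_n = 5.789 rad/s and ζ = 6.5/(2·5.789) = 0.5614.
%OS = 100·exp(−πζ/√(1−ζ²)) = 100·exp(−π·0.5614/√0.6848) = 11.9%.

11.9%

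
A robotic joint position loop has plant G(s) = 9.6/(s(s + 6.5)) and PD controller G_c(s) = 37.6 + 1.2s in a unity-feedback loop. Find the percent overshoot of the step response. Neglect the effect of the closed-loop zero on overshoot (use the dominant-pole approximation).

Forward path: (37.6 + 1.2s)·9.6/(s(s+6.5)). The closed-loop characteristic equation is s² + (6.5 + 9.6·1.2)s + 9.6·37.6 = 0.
That is s² + 18.02s + 361 = 0, so ω_n = 19 rad/s and ζ = 18.02/(2·19) = 0.4742.
%OS = 100·exp(−πζ/√(1−ζ²)) = 18.4%.

18.4%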